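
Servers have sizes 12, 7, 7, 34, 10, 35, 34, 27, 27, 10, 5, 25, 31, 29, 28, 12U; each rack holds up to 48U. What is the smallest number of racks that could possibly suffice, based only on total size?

Total size = 12 + 7 + 7 + 34 + 10 + 35 + 34 + 27 + 27 + 10 + 5 + 25 + 31 + 29 + 28 + 12 = 333U.
⌈333 / 48⌉ = 7.

7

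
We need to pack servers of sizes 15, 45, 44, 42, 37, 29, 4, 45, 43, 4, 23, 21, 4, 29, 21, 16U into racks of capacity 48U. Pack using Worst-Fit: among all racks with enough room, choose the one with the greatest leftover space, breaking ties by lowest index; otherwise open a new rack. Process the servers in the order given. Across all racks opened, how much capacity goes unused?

rack 1: place 15U, 33U left
rack 2: place 45U, 3U left
rack 3: place 44U, 4U left
rack 4: place 42U, 6U left
rack 5: place 37U, 11U left
rack 1: place 29U, 4U left
rack 5: place 4U, 7U left
rack 6: place 45U, 3U left
rack 7: place 43U, 5U left
rack 5: place 4U, 3U left
rack 8: place 23U, 25U left
rack 8: place 21U, 4U left
rack 4: place 4U, 2U left
rack 9: place 29U, 19U left
rack 10: place 21U, 27U left
rack 10: place 16U, 11U left
10 racks × 48U = 480U; used 422U; unused 58U.

58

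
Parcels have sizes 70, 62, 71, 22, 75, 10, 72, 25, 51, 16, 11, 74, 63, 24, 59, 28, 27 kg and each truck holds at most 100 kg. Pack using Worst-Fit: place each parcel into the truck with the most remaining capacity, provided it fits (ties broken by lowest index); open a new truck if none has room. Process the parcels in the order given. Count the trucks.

70 kg → truck 1 (remaining 30 kg)
62 kg → truck 2 (remaining 38 kg)
71 kg → truck 3 (remaining 29 kg)
22 kg → truck 2 (remaining 16 kg)
75 kg → truck 4 (remaining 25 kg)
10 kg → truck 1 (remaining 20 kg)
72 kg → truck 5 (remaining 28 kg)
25 kg → truck 3 (remaining 4 kg)
51 kg → truck 6 (remaining 49 kg)
16 kg → truck 6 (remaining 33 kg)
11 kg → truck 6 (remaining 22 kg)
74 kg → truck 7 (remaining 26 kg)
63 kg → truck 8 (remaining 37 kg)
24 kg → truck 8 (remaining 13 kg)
59 kg → truck 9 (remaining 41 kg)
28 kg → truck 9 (remaining 13 kg)
27 kg → truck 5 (remaining 1 kg)
Final trucks: [70,10] [62,22] [71,25] [75] [72,27] [51,16,11] [74] [63,24] [59,28].

9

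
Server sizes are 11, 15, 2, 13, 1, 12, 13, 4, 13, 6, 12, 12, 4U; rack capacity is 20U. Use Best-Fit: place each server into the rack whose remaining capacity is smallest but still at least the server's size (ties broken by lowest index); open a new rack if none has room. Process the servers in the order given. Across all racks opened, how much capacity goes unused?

11U → rack 1 (remaining 9U)
15U → rack 2 (remaining 5U)
2U → rack 2 (remaining 3U)
13U → rack 3 (remaining 7U)
1U → rack 2 (remaining 2U)
12U → rack 4 (remaining 8U)
13U → rack 5 (remaining 7U)
4U → rack 3 (remaining 3U)
13U → rack 6 (remaining 7U)
6U → rack 5 (remaining 1U)
12U → rack 7 (remaining 8U)
12U → rack 8 (remaining 8U)
4U → rack 6 (remaining 3U)
8 racks × 20U = 160U; used 118U; unused 42U.

42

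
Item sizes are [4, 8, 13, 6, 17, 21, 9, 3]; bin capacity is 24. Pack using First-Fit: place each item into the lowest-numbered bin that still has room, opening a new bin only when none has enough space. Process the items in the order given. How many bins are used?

4 bins

4 → bin 1 (remaining 20)
8 → bin 1 (remaining 12)
13 → bin 2 (remaining 11)
6 → bin 1 (remaining 6)
17 → bin 3 (remaining 7)
21 → bin 4 (remaining 3)
9 → bin 2 (remaining 2)
3 → bin 1 (remaining 3)
Final bins: [4,8,6,3] [13,9] [17] [21].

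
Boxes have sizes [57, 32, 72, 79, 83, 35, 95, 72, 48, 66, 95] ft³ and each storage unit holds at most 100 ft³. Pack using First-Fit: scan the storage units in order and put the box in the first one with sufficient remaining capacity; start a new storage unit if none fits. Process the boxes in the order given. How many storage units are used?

9 storage units

57 ft³ → storage unit 1 (remaining 43 ft³)
32 ft³ → storage unit 1 (remaining 11 ft³)
72 ft³ → storage unit 2 (remaining 28 ft³)
79 ft³ → storage unit 3 (remaining 21 ft³)
83 ft³ → storage unit 4 (remaining 17 ft³)
35 ft³ → storage unit 5 (remaining 65 ft³)
95 ft³ → storage unit 6 (remaining 5 ft³)
72 ft³ → storage unit 7 (remaining 28 ft³)
48 ft³ → storage unit 5 (remaining 17 ft³)
66 ft³ → storage unit 8 (remaining 34 ft³)
95 ft³ → storage unit 9 (remaining 5 ft³)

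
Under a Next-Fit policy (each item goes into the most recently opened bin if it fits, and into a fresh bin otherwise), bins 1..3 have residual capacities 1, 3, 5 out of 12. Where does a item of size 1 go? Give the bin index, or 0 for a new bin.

Next-Fit only looks at bin 3, which has 5 free.
1 fits there.

3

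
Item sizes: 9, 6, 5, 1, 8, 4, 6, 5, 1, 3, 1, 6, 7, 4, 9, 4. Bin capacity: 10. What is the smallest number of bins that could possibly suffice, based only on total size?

Total size = 9 + 6 + 5 + 1 + 8 + 4 + 6 + 5 + 1 + 3 + 1 + 6 + 7 + 4 + 9 + 4 = 79.
⌈79 / 10⌉ = 8.

8 bins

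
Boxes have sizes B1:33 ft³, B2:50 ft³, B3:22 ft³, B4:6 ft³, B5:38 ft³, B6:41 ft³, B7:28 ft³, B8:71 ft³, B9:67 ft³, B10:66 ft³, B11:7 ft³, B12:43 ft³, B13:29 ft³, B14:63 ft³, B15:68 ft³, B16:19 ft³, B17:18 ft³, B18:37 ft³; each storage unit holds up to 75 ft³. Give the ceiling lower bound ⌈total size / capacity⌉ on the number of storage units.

Total size = 33 + 50 + 22 + 6 + 38 + 41 + 28 + 71 + 67 + 66 + 7 + 43 + 29 + 63 + 68 + 19 + 18 + 37 = 706 ft³.
⌈706 / 75⌉ = 10.

10 storage units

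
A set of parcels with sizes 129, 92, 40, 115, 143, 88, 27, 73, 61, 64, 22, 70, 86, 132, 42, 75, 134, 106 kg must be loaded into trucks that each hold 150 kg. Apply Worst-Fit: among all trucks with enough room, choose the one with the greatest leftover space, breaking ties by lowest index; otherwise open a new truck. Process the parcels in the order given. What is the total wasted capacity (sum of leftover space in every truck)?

truck 1: place 129 kg, 21 kg left
truck 2: place 92 kg, 58 kg left
truck 2: place 40 kg, 18 kg left
truck 3: place 115 kg, 35 kg left
truck 4: place 143 kg, 7 kg left
truck 5: place 88 kg, 62 kg left
truck 5: place 27 kg, 35 kg left
truck 6: place 73 kg, 77 kg left
truck 6: place 61 kg, 16 kg left
truck 7: place 64 kg, 86 kg left
truck 7: place 22 kg, 64 kg left
truck 8: place 70 kg, 80 kg left
truck 9: place 86 kg, 64 kg left
truck 10: place 132 kg, 18 kg left
truck 8: place 42 kg, 38 kg left
truck 11: place 75 kg, 75 kg left
truck 12: place 134 kg, 16 kg left
truck 13: place 106 kg, 44 kg left
13 trucks × 150 kg = 1950 kg; used 1499 kg; unused 451 kg.

451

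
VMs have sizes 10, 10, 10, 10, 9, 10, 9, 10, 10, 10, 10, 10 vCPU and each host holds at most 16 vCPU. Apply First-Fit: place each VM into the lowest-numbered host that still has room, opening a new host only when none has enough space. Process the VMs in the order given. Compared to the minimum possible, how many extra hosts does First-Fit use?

First-Fit: [10] [10] [10] [10] [9] [10] [9] [10] [10] [10] [10] [10] → 12 hosts.
12 VMs exceed 8 vCPU (half the capacity), and no two of those can share a host, so at least 12 hosts are needed.
So 12 is already optimal.

0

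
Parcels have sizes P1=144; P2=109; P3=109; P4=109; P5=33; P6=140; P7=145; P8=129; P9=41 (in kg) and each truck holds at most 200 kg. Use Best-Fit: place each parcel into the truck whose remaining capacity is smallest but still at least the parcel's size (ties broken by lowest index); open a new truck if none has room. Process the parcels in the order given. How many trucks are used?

truck 1: place P1 (144 kg), 56 kg left
truck 2: place P2 (109 kg), 91 kg left
truck 3: place P3 (109 kg), 91 kg left
truck 4: place P4 (109 kg), 91 kg left
truck 1: place P5 (33 kg), 23 kg left
truck 5: place P6 (140 kg), 60 kg left
truck 6: place P7 (145 kg), 55 kg left
truck 7: place P8 (129 kg), 71 kg left
truck 6: place P9 (41 kg), 14 kg left

7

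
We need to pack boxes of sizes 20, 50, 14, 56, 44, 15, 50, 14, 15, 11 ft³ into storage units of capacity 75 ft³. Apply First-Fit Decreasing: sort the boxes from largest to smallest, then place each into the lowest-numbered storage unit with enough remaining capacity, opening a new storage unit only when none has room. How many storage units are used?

5

Sorted descending: 56, 50, 50, 44, 20, 15, 15, 14, 14, 11.
Put 56 ft³ in storage unit 1; 19 ft³ remain.
Put 50 ft³ in storage unit 2; 25 ft³ remain.
Put 50 ft³ in storage unit 3; 25 ft³ remain.
Put 44 ft³ in storage unit 4; 31 ft³ remain.
Put 20 ft³ in storage unit 2; 5 ft³ remain.
Put 15 ft³ in storage unit 1; 4 ft³ remain.
Put 15 ft³ in storage unit 3; 10 ft³ remain.
Put 14 ft³ in storage unit 4; 17 ft³ remain.
Put 14 ft³ in storage unit 4; 3 ft³ remain.
Put 11 ft³ in storage unit 5; 64 ft³ remain.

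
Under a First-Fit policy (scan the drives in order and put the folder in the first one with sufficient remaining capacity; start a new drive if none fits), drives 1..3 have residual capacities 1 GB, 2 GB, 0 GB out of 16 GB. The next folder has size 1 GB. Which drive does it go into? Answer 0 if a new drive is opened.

1

Drives with room: drive 1 (1 GB), drive 2 (2 GB).
The first with room is drive 1.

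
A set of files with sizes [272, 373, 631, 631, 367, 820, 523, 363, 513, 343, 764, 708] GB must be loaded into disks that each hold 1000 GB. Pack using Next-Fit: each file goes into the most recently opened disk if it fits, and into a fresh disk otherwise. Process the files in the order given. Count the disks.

Put 272 GB in disk 1; 728 GB remain.
Put 373 GB in disk 1; 355 GB remain.
Put 631 GB in disk 2; 369 GB remain.
Put 631 GB in disk 3; 369 GB remain.
Put 367 GB in disk 3; 2 GB remain.
Put 820 GB in disk 4; 180 GB remain.
Put 523 GB in disk 5; 477 GB remain.
Put 363 GB in disk 5; 114 GB remain.
Put 513 GB in disk 6; 487 GB remain.
Put 343 GB in disk 6; 144 GB remain.
Put 764 GB in disk 7; 236 GB remain.
Put 708 GB in disk 8; 292 GB remain.
Final disks: [272,373] [631] [631,367] [820] [523,363] [513,343] [764] [708].

8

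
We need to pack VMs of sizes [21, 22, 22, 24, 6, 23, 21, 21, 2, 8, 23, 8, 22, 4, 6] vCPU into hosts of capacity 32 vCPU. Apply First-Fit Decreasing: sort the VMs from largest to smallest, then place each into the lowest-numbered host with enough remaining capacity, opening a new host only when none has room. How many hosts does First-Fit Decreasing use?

Sorted descending: 24, 23, 23, 22, 22, 22, 21, 21, 21, 8, 8, 6, 6, 4, 2.
host 1: place 24 vCPU, 8 vCPU left
host 2: place 23 vCPU, 9 vCPU left
host 3: place 23 vCPU, 9 vCPU left
host 4: place 22 vCPU, 10 vCPU left
host 5: place 22 vCPU, 10 vCPU left
host 6: place 22 vCPU, 10 vCPU left
host 7: place 21 vCPU, 11 vCPU left
host 8: place 21 vCPU, 11 vCPU left
host 9: place 21 vCPU, 11 vCPU left
host 1: place 8 vCPU, 0 vCPU left
host 2: place 8 vCPU, 1 vCPU left
host 3: place 6 vCPU, 3 vCPU left
host 4: place 6 vCPU, 4 vCPU left
host 4: place 4 vCPU, 0 vCPU left
host 3: place 2 vCPU, 1 vCPU left

9 hosts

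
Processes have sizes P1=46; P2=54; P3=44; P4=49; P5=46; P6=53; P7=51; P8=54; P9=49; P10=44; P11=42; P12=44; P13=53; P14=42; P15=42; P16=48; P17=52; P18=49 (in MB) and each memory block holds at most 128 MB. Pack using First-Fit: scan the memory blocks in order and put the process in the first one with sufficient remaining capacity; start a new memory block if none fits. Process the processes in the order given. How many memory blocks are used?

memory block 1: place P1 (46 MB), 82 MB left
memory block 1: place P2 (54 MB), 28 MB left
memory block 2: place P3 (44 MB), 84 MB left
memory block 2: place P4 (49 MB), 35 MB left
memory block 3: place P5 (46 MB), 82 MB left
memory block 3: place P6 (53 MB), 29 MB left
memory block 4: place P7 (51 MB), 77 MB left
memory block 4: place P8 (54 MB), 23 MB left
memory block 5: place P9 (49 MB), 79 MB left
memory block 5: place P10 (44 MB), 35 MB left
memory block 6: place P11 (42 MB), 86 MB left
memory block 6: place P12 (44 MB), 42 MB left
memory block 7: place P13 (53 MB), 75 MB left
memory block 6: place P14 (42 MB), 0 MB left
memory block 7: place P15 (42 MB), 33 MB left
memory block 8: place P16 (48 MB), 80 MB left
memory block 8: place P17 (52 MB), 28 MB left
memory block 9: place P18 (49 MB), 79 MB left

9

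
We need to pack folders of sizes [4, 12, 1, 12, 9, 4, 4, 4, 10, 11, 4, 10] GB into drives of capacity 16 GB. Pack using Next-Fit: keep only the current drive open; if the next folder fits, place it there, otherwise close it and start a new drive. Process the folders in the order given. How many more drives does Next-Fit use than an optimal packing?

Next-Fit: [4,12] [1,12] [9,4] [4,4] [10] [11,4] [10] → 7 drives.
Total size 85 GB; any packing needs at least ⌈85/16⌉ = 6 drives.
An optimal packing achieves that bound: [12,4] [12,4] [11,4,1] [10,4] [10,4] [9] → 6 drives.
Excess: 7 − 6 = 1.

1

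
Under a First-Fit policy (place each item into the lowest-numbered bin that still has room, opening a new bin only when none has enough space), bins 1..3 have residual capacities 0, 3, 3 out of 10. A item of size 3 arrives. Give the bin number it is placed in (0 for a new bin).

Bins with room: bin 2 (3), bin 3 (3).
The first with room is bin 2.

2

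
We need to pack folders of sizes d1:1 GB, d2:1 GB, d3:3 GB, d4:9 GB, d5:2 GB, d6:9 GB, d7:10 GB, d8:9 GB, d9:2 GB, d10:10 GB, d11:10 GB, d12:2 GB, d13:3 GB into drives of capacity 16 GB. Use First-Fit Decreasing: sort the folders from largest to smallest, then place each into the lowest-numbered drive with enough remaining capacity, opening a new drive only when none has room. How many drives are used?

6 drives

Sorted descending: 10, 10, 10, 9, 9, 9, 3, 3, 2, 2, 2, 1, 1.
Put 10 GB in drive 1; 6 GB remain.
Put 10 GB in drive 2; 6 GB remain.
Put 10 GB in drive 3; 6 GB remain.
Put 9 GB in drive 4; 7 GB remain.
Put 9 GB in drive 5; 7 GB remain.
Put 9 GB in drive 6; 7 GB remain.
Put 3 GB in drive 1; 3 GB remain.
Put 3 GB in drive 1; 0 GB remain.
Put 2 GB in drive 2; 4 GB remain.
Put 2 GB in drive 2; 2 GB remain.
Put 2 GB in drive 2; 0 GB remain.
Put 1 GB in drive 3; 5 GB remain.
Put 1 GB in drive 3; 4 GB remain.
Final drives: [10,3,3] [10,2,2,2] [10,1,1] [9] [9] [9].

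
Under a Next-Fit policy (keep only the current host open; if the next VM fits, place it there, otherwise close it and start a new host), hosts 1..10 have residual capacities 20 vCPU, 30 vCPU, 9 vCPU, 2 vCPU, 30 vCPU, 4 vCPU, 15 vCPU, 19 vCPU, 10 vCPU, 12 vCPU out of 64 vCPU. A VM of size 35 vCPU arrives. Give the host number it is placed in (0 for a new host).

Next-Fit only looks at host 10, which has 12 vCPU free.
35 vCPU does not fit, so a new host is opened.

0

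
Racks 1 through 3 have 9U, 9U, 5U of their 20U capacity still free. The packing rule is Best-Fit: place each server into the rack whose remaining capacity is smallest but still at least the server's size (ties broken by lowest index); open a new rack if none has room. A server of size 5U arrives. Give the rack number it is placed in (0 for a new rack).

Racks with room: rack 1 (9U), rack 2 (9U), rack 3 (5U).
Tightest fit is rack 3 with 5U free.

3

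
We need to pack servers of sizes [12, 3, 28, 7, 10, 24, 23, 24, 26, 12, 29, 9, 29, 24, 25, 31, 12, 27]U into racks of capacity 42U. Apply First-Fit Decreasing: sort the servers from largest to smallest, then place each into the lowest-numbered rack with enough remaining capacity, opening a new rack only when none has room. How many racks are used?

Sorted descending: 31, 29, 29, 28, 27, 26, 25, 24, 24, 24, 23, 12, 12, 12, 10, 9, 7, 3.
31U → rack 1 (remaining 11U)
29U → rack 2 (remaining 13U)
29U → rack 3 (remaining 13U)
28U → rack 4 (remaining 14U)
27U → rack 5 (remaining 15U)
26U → rack 6 (remaining 16U)
25U → rack 7 (remaining 17U)
24U → rack 8 (remaining 18U)
24U → rack 9 (remaining 18U)
24U → rack 10 (remaining 18U)
23U → rack 11 (remaining 19U)
12U → rack 2 (remaining 1U)
12U → rack 3 (remaining 1U)
12U → rack 4 (remaining 2U)
10U → rack 1 (remaining 1U)
9U → rack 5 (remaining 6U)
7U → rack 6 (remaining 9U)
3U → rack 5 (remaining 3U)

11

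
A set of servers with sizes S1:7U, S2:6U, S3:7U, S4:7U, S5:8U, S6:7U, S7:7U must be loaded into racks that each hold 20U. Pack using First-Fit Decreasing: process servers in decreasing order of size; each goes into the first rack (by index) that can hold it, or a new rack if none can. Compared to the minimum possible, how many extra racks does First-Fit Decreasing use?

0

First-Fit Decreasing: [8,7] [7,7,6] [7,7] → 3 racks.
Total size 49U; any packing needs at least ⌈49/20⌉ = 3 racks.
So 3 is already optimal.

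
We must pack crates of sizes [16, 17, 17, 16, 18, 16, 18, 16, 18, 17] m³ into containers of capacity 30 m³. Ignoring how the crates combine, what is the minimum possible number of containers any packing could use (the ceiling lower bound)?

6 containers

Total size = 16 + 17 + 17 + 16 + 18 + 16 + 18 + 16 + 18 + 17 = 169 m³.
⌈169 / 30⌉ = 6.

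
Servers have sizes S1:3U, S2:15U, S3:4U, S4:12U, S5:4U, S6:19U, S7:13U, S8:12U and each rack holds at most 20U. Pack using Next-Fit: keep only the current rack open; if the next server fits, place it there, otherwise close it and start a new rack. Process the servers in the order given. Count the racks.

S1 (3U) → rack 1 (remaining 17U)
S2 (15U) → rack 1 (remaining 2U)
S3 (4U) → rack 2 (remaining 16U)
S4 (12U) → rack 2 (remaining 4U)
S5 (4U) → rack 2 (remaining 0U)
S6 (19U) → rack 3 (remaining 1U)
S7 (13U) → rack 4 (remaining 7U)
S8 (12U) → rack 5 (remaining 8U)
Final racks: [3,15] [4,12,4] [19] [13] [12].

5 racks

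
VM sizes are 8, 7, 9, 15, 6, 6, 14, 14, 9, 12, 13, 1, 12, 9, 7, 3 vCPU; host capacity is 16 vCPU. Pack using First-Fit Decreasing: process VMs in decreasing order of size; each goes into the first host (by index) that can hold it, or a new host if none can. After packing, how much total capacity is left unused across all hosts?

Sorted descending: 15, 14, 14, 13, 12, 12, 9, 9, 9, 8, 7, 7, 6, 6, 3, 1.
Put 15 vCPU in host 1; 1 vCPU remain.
Put 14 vCPU in host 2; 2 vCPU remain.
Put 14 vCPU in host 3; 2 vCPU remain.
Put 13 vCPU in host 4; 3 vCPU remain.
Put 12 vCPU in host 5; 4 vCPU remain.
Put 12 vCPU in host 6; 4 vCPU remain.
Put 9 vCPU in host 7; 7 vCPU remain.
Put 9 vCPU in host 8; 7 vCPU remain.
Put 9 vCPU in host 9; 7 vCPU remain.
Put 8 vCPU in host 10; 8 vCPU remain.
Put 7 vCPU in host 7; 0 vCPU remain.
Put 7 vCPU in host 8; 0 vCPU remain.
Put 6 vCPU in host 9; 1 vCPU remain.
Put 6 vCPU in host 10; 2 vCPU remain.
Put 3 vCPU in host 4; 0 vCPU remain.
Put 1 vCPU in host 1; 0 vCPU remain.
10 hosts × 16 vCPU = 160 vCPU; used 145 vCPU; unused 15 vCPU.

15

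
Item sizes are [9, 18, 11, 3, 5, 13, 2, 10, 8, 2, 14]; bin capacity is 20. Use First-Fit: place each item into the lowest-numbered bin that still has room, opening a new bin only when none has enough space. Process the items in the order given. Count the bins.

6

bin 1: place 9, 11 left
bin 2: place 18, 2 left
bin 1: place 11, 0 left
bin 3: place 3, 17 left
bin 3: place 5, 12 left
bin 4: place 13, 7 left
bin 2: place 2, 0 left
bin 3: place 10, 2 left
bin 5: place 8, 12 left
bin 3: place 2, 0 left
bin 6: place 14, 6 left
Final bins: [9,11] [18,2] [3,5,10,2] [13] [8] [14].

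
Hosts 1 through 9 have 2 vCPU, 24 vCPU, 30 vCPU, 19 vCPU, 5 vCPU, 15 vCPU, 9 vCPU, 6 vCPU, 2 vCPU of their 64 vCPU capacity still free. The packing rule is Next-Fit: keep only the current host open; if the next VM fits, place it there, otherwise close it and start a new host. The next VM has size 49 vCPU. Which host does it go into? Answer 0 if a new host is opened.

Next-Fit only looks at host 9, which has 2 vCPU free.
49 vCPU does not fit, so a new host is opened.

0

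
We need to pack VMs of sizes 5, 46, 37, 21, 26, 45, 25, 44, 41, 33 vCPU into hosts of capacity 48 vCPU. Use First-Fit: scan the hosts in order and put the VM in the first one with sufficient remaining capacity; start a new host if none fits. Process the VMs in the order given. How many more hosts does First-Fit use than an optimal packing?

0

First-Fit: [5,37] [46] [21,26] [45] [25] [44] [41] [33] → 8 hosts.
8 VMs exceed 24 vCPU (half the capacity), and no two of those can share a host, so at least 8 hosts are needed.
So 8 is already optimal.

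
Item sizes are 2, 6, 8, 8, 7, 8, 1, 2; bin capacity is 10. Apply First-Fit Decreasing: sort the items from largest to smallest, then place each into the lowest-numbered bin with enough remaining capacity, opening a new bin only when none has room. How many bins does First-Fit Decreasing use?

5 bins

Sorted descending: 8, 8, 8, 7, 6, 2, 2, 1.
bin 1: place 8, 2 left
bin 2: place 8, 2 left
bin 3: place 8, 2 left
bin 4: place 7, 3 left
bin 5: place 6, 4 left
bin 1: place 2, 0 left
bin 2: place 2, 0 left
bin 3: place 1, 1 left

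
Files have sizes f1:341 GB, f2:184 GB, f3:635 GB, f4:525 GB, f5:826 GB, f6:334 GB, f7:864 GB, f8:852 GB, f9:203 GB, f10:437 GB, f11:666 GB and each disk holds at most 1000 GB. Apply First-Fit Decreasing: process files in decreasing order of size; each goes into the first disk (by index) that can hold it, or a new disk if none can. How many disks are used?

Sorted descending: 864, 852, 826, 666, 635, 525, 437, 341, 334, 203, 184.
864 GB → disk 1 (remaining 136 GB)
852 GB → disk 2 (remaining 148 GB)
826 GB → disk 3 (remaining 174 GB)
666 GB → disk 4 (remaining 334 GB)
635 GB → disk 5 (remaining 365 GB)
525 GB → disk 6 (remaining 475 GB)
437 GB → disk 6 (remaining 38 GB)
341 GB → disk 5 (remaining 24 GB)
334 GB → disk 4 (remaining 0 GB)
203 GB → disk 7 (remaining 797 GB)
184 GB → disk 7 (remaining 613 GB)

7 disks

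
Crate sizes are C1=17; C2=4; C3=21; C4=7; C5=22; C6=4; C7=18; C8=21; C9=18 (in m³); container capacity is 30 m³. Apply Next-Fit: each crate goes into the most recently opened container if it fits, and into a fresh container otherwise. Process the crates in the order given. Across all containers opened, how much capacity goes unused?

48

C1 (17 m³) → container 1 (remaining 13 m³)
C2 (4 m³) → container 1 (remaining 9 m³)
C3 (21 m³) → container 2 (remaining 9 m³)
C4 (7 m³) → container 2 (remaining 2 m³)
C5 (22 m³) → container 3 (remaining 8 m³)
C6 (4 m³) → container 3 (remaining 4 m³)
C7 (18 m³) → container 4 (remaining 12 m³)
C8 (21 m³) → container 5 (remaining 9 m³)
C9 (18 m³) → container 6 (remaining 12 m³)
6 containers × 30 m³ = 180 m³; used 132 m³; unused 48 m³.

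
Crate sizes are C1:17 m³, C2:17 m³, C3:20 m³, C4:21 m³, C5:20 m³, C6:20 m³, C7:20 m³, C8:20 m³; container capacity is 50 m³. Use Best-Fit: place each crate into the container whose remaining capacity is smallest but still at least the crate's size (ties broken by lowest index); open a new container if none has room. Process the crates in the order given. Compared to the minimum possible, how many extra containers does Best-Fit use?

0

Best-Fit: [17,17] [20,21] [20,20] [20,20] → 4 containers.
Total size 155 m³; any packing needs at least ⌈155/50⌉ = 4 containers.
So 4 is already optimal.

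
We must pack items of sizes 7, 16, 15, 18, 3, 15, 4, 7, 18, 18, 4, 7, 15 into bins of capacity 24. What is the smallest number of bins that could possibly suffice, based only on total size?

Total size = 7 + 16 + 15 + 18 + 3 + 15 + 4 + 7 + 18 + 18 + 4 + 7 + 15 = 147.
⌈147 / 24⌉ = 7.

7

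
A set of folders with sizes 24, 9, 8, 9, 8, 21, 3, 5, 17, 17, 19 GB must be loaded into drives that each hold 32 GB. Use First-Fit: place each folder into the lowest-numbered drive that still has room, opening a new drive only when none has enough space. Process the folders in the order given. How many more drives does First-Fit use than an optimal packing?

1

First-Fit: [24,8] [9,9,8,3] [21,5] [17] [17] [19] → 6 drives.
Total size 140 GB; any packing needs at least ⌈140/32⌉ = 5 drives.
An optimal packing achieves that bound: [24,8] [21,9] [19,9,3] [17,8,5] [17] → 5 drives.
Excess: 6 − 5 = 1.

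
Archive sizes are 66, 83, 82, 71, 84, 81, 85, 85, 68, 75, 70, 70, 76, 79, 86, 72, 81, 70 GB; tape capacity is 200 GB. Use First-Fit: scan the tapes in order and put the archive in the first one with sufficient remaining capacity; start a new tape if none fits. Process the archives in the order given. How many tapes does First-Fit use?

9 tapes

tape 1: place 66 GB, 134 GB left
tape 1: place 83 GB, 51 GB left
tape 2: place 82 GB, 118 GB left
tape 2: place 71 GB, 47 GB left
tape 3: place 84 GB, 116 GB left
tape 3: place 81 GB, 35 GB left
tape 4: place 85 GB, 115 GB left
tape 4: place 85 GB, 30 GB left
tape 5: place 68 GB, 132 GB left
tape 5: place 75 GB, 57 GB left
tape 6: place 70 GB, 130 GB left
tape 6: place 70 GB, 60 GB left
tape 7: place 76 GB, 124 GB left
tape 7: place 79 GB, 45 GB left
tape 8: place 86 GB, 114 GB left
tape 8: place 72 GB, 42 GB left
tape 9: place 81 GB, 119 GB left
tape 9: place 70 GB, 49 GB left
Final tapes: [66,83] [82,71] [84,81] [85,85] [68,75] [70,70] [76,79] [86,72] [81,70].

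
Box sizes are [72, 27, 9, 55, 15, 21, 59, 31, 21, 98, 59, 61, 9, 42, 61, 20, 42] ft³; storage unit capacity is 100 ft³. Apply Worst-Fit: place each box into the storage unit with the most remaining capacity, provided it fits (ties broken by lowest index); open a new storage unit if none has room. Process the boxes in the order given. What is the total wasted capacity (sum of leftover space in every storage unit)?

storage unit 1: place 72 ft³, 28 ft³ left
storage unit 1: place 27 ft³, 1 ft³ left
storage unit 2: place 9 ft³, 91 ft³ left
storage unit 2: place 55 ft³, 36 ft³ left
storage unit 2: place 15 ft³, 21 ft³ left
storage unit 2: place 21 ft³, 0 ft³ left
storage unit 3: place 59 ft³, 41 ft³ left
storage unit 3: place 31 ft³, 10 ft³ left
storage unit 4: place 21 ft³, 79 ft³ left
storage unit 5: place 98 ft³, 2 ft³ left
storage unit 4: place 59 ft³, 20 ft³ left
storage unit 6: place 61 ft³, 39 ft³ left
storage unit 6: place 9 ft³, 30 ft³ left
storage unit 7: place 42 ft³, 58 ft³ left
storage unit 8: place 61 ft³, 39 ft³ left
storage unit 7: place 20 ft³, 38 ft³ left
storage unit 9: place 42 ft³, 58 ft³ left
9 storage units × 100 ft³ = 900 ft³; used 702 ft³; unused 198 ft³.

198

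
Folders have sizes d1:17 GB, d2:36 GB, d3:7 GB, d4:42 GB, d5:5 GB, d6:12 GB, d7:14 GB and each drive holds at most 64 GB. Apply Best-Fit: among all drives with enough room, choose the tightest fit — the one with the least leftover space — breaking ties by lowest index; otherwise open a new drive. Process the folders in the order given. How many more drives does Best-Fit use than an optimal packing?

Best-Fit: [17,36,7] [42,5,12] [14] → 3 drives.
Total size 133 GB; any packing needs at least ⌈133/64⌉ = 3 drives.
So 3 is already optimal.

0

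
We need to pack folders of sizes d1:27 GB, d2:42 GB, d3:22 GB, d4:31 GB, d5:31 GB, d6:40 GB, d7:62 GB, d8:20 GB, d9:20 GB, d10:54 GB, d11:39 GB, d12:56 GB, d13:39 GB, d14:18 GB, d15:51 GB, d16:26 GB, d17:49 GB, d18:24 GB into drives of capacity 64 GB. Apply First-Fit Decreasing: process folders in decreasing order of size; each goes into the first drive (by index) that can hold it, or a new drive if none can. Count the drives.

12

Sorted descending: 62, 56, 54, 51, 49, 42, 40, 39, 39, 31, 31, 27, 26, 24, 22, 20, 20, 18.
drive 1: place 62 GB, 2 GB left
drive 2: place 56 GB, 8 GB left
drive 3: place 54 GB, 10 GB left
drive 4: place 51 GB, 13 GB left
drive 5: place 49 GB, 15 GB left
drive 6: place 42 GB, 22 GB left
drive 7: place 40 GB, 24 GB left
drive 8: place 39 GB, 25 GB left
drive 9: place 39 GB, 25 GB left
drive 10: place 31 GB, 33 GB left
drive 10: place 31 GB, 2 GB left
drive 11: place 27 GB, 37 GB left
drive 11: place 26 GB, 11 GB left
drive 7: place 24 GB, 0 GB left
drive 6: place 22 GB, 0 GB left
drive 8: place 20 GB, 5 GB left
drive 9: place 20 GB, 5 GB left
drive 12: place 18 GB, 46 GB left
Final drives: [62] [56] [54] [51] [49] [42,22] [40,24] [39,20] [39,20] [31,31] [27,26] [18].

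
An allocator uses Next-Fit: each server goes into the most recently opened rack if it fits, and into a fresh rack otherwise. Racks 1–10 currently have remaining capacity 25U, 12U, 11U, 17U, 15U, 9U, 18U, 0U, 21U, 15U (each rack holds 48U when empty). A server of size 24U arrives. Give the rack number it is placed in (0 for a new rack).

Next-Fit only looks at rack 10, which has 15U free.
24U does not fit, so a new rack is opened.

0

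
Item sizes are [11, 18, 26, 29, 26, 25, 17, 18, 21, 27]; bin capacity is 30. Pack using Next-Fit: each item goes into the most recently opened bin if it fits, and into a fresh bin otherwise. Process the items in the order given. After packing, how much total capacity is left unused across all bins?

bin 1: place 11, 19 left
bin 1: place 18, 1 left
bin 2: place 26, 4 left
bin 3: place 29, 1 left
bin 4: place 26, 4 left
bin 5: place 25, 5 left
bin 6: place 17, 13 left
bin 7: place 18, 12 left
bin 8: place 21, 9 left
bin 9: place 27, 3 left
9 bins × 30 = 270; used 218; unused 52.

52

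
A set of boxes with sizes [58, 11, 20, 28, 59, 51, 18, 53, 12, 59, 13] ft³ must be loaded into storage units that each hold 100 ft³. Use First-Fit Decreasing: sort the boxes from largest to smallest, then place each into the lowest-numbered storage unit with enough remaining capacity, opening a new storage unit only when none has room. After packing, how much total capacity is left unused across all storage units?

118

Sorted descending: 59, 59, 58, 53, 51, 28, 20, 18, 13, 12, 11.
storage unit 1: place 59 ft³, 41 ft³ left
storage unit 2: place 59 ft³, 41 ft³ left
storage unit 3: place 58 ft³, 42 ft³ left
storage unit 4: place 53 ft³, 47 ft³ left
storage unit 5: place 51 ft³, 49 ft³ left
storage unit 1: place 28 ft³, 13 ft³ left
storage unit 2: place 20 ft³, 21 ft³ left
storage unit 2: place 18 ft³, 3 ft³ left
storage unit 1: place 13 ft³, 0 ft³ left
storage unit 3: place 12 ft³, 30 ft³ left
storage unit 3: place 11 ft³, 19 ft³ left
5 storage units × 100 ft³ = 500 ft³; used 382 ft³; unused 118 ft³.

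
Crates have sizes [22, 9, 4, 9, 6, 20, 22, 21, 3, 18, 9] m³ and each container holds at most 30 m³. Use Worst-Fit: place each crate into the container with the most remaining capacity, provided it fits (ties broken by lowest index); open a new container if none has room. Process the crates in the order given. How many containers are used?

6

Put 22 m³ in container 1; 8 m³ remain.
Put 9 m³ in container 2; 21 m³ remain.
Put 4 m³ in container 2; 17 m³ remain.
Put 9 m³ in container 2; 8 m³ remain.
Put 6 m³ in container 1; 2 m³ remain.
Put 20 m³ in container 3; 10 m³ remain.
Put 22 m³ in container 4; 8 m³ remain.
Put 21 m³ in container 5; 9 m³ remain.
Put 3 m³ in container 3; 7 m³ remain.
Put 18 m³ in container 6; 12 m³ remain.
Put 9 m³ in container 6; 3 m³ remain.
Final containers: [22,6] [9,4,9] [20,3] [22] [21] [18,9].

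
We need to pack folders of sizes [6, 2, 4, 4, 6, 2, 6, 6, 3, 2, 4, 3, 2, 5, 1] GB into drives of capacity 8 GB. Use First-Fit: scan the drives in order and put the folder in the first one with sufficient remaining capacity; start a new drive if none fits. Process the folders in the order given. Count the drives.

6 GB → drive 1 (remaining 2 GB)
2 GB → drive 1 (remaining 0 GB)
4 GB → drive 2 (remaining 4 GB)
4 GB → drive 2 (remaining 0 GB)
6 GB → drive 3 (remaining 2 GB)
2 GB → drive 3 (remaining 0 GB)
6 GB → drive 4 (remaining 2 GB)
6 GB → drive 5 (remaining 2 GB)
3 GB → drive 6 (remaining 5 GB)
2 GB → drive 4 (remaining 0 GB)
4 GB → drive 6 (remaining 1 GB)
3 GB → drive 7 (remaining 5 GB)
2 GB → drive 5 (remaining 0 GB)
5 GB → drive 7 (remaining 0 GB)
1 GB → drive 6 (remaining 0 GB)
Final drives: [6,2] [4,4] [6,2] [6,2] [6,2] [3,4,1] [3,5].

7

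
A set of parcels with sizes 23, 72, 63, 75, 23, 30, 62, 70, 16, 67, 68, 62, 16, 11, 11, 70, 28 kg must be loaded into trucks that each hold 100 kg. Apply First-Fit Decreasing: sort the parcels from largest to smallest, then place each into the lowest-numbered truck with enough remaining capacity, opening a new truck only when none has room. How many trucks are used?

Sorted descending: 75, 72, 70, 70, 68, 67, 63, 62, 62, 30, 28, 23, 23, 16, 16, 11, 11.
75 kg → truck 1 (remaining 25 kg)
72 kg → truck 2 (remaining 28 kg)
70 kg → truck 3 (remaining 30 kg)
70 kg → truck 4 (remaining 30 kg)
68 kg → truck 5 (remaining 32 kg)
67 kg → truck 6 (remaining 33 kg)
63 kg → truck 7 (remaining 37 kg)
62 kg → truck 8 (remaining 38 kg)
62 kg → truck 9 (remaining 38 kg)
30 kg → truck 3 (remaining 0 kg)
28 kg → truck 2 (remaining 0 kg)
23 kg → truck 1 (remaining 2 kg)
23 kg → truck 4 (remaining 7 kg)
16 kg → truck 5 (remaining 16 kg)
16 kg → truck 5 (remaining 0 kg)
11 kg → truck 6 (remaining 22 kg)
11 kg → truck 6 (remaining 11 kg)

9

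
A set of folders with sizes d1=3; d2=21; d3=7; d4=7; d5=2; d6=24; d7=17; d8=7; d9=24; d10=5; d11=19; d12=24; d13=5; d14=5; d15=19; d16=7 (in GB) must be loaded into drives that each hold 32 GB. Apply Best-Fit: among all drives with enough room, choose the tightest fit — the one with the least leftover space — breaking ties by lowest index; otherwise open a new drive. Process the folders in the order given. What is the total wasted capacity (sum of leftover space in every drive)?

d1 (3 GB) → drive 1 (remaining 29 GB)
d2 (21 GB) → drive 1 (remaining 8 GB)
d3 (7 GB) → drive 1 (remaining 1 GB)
d4 (7 GB) → drive 2 (remaining 25 GB)
d5 (2 GB) → drive 2 (remaining 23 GB)
d6 (24 GB) → drive 3 (remaining 8 GB)
d7 (17 GB) → drive 2 (remaining 6 GB)
d8 (7 GB) → drive 3 (remaining 1 GB)
d9 (24 GB) → drive 4 (remaining 8 GB)
d10 (5 GB) → drive 2 (remaining 1 GB)
d11 (19 GB) → drive 5 (remaining 13 GB)
d12 (24 GB) → drive 6 (remaining 8 GB)
d13 (5 GB) → drive 4 (remaining 3 GB)
d14 (5 GB) → drive 6 (remaining 3 GB)
d15 (19 GB) → drive 7 (remaining 13 GB)
d16 (7 GB) → drive 5 (remaining 6 GB)
7 drives × 32 GB = 224 GB; used 196 GB; unused 28 GB.

28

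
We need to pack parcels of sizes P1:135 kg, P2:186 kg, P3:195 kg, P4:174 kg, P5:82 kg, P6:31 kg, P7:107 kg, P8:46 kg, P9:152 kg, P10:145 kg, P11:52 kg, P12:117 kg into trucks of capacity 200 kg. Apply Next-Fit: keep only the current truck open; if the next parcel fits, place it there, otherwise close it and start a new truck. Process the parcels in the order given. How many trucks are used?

truck 1: place P1 (135 kg), 65 kg left
truck 2: place P2 (186 kg), 14 kg left
truck 3: place P3 (195 kg), 5 kg left
truck 4: place P4 (174 kg), 26 kg left
truck 5: place P5 (82 kg), 118 kg left
truck 5: place P6 (31 kg), 87 kg left
truck 6: place P7 (107 kg), 93 kg left
truck 6: place P8 (46 kg), 47 kg left
truck 7: place P9 (152 kg), 48 kg left
truck 8: place P10 (145 kg), 55 kg left
truck 8: place P11 (52 kg), 3 kg left
truck 9: place P12 (117 kg), 83 kg left
Final trucks: [135] [186] [195] [174] [82,31] [107,46] [152] [145,52] [117].

9 trucks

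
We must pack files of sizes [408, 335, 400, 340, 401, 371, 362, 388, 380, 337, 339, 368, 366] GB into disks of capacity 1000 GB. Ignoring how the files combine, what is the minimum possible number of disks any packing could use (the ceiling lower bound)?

Total size = 408 + 335 + 400 + 340 + 401 + 371 + 362 + 388 + 380 + 337 + 339 + 368 + 366 = 4795 GB.
⌈4795 / 1000⌉ = 5.

5 disks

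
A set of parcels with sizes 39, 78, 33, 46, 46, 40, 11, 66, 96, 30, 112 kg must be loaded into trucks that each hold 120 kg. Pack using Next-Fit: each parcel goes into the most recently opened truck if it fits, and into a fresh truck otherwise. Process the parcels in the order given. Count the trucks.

truck 1: place 39 kg, 81 kg left
truck 1: place 78 kg, 3 kg left
truck 2: place 33 kg, 87 kg left
truck 2: place 46 kg, 41 kg left
truck 3: place 46 kg, 74 kg left
truck 3: place 40 kg, 34 kg left
truck 3: place 11 kg, 23 kg left
truck 4: place 66 kg, 54 kg left
truck 5: place 96 kg, 24 kg left
truck 6: place 30 kg, 90 kg left
truck 7: place 112 kg, 8 kg left
Final trucks: [39,78] [33,46] [46,40,11] [66] [96] [30] [112].

7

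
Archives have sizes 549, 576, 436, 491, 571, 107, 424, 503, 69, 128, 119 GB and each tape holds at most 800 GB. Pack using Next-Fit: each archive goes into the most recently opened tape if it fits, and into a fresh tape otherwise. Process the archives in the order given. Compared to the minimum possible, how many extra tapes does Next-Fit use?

1

Next-Fit: [549] [576] [436] [491] [571,107] [424] [503,69,128] [119] → 8 tapes.
7 archives exceed 400 GB (half the capacity), and no two of those can share a tape, so at least 7 tapes are needed.
An optimal packing achieves that bound: [576,128,69] [571,119,107] [549] [503] [491] [436] [424] → 7 tapes.
Excess: 8 − 7 = 1.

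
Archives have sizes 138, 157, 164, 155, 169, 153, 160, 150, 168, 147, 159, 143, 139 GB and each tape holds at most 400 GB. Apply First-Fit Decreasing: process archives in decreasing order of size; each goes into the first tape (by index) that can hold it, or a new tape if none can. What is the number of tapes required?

7 tapes

Sorted descending: 169, 168, 164, 160, 159, 157, 155, 153, 150, 147, 143, 139, 138.
Put 169 GB in tape 1; 231 GB remain.
Put 168 GB in tape 1; 63 GB remain.
Put 164 GB in tape 2; 236 GB remain.
Put 160 GB in tape 2; 76 GB remain.
Put 159 GB in tape 3; 241 GB remain.
Put 157 GB in tape 3; 84 GB remain.
Put 155 GB in tape 4; 245 GB remain.
Put 153 GB in tape 4; 92 GB remain.
Put 150 GB in tape 5; 250 GB remain.
Put 147 GB in tape 5; 103 GB remain.
Put 143 GB in tape 6; 257 GB remain.
Put 139 GB in tape 6; 118 GB remain.
Put 138 GB in tape 7; 262 GB remain.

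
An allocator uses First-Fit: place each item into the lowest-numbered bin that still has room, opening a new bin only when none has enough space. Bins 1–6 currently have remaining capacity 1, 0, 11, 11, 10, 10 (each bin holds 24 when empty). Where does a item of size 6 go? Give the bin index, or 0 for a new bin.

3

Bins with room: bin 3 (11), bin 4 (11), bin 5 (10), bin 6 (10).
The first with room is bin 3.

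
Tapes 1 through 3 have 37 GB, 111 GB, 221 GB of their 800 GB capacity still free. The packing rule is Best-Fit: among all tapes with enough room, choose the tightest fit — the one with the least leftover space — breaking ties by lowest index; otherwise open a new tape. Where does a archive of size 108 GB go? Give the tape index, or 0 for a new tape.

Tapes with room: tape 2 (111 GB), tape 3 (221 GB).
Tightest fit is tape 2 with 111 GB free.

2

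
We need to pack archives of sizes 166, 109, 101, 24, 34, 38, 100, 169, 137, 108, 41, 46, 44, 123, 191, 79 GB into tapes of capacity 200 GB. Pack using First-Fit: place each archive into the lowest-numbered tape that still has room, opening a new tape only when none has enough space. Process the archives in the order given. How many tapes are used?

Put 166 GB in tape 1; 34 GB remain.
Put 109 GB in tape 2; 91 GB remain.
Put 101 GB in tape 3; 99 GB remain.
Put 24 GB in tape 1; 10 GB remain.
Put 34 GB in tape 2; 57 GB remain.
Put 38 GB in tape 2; 19 GB remain.
Put 100 GB in tape 4; 100 GB remain.
Put 169 GB in tape 5; 31 GB remain.
Put 137 GB in tape 6; 63 GB remain.
Put 108 GB in tape 7; 92 GB remain.
Put 41 GB in tape 3; 58 GB remain.
Put 46 GB in tape 3; 12 GB remain.
Put 44 GB in tape 4; 56 GB remain.
Put 123 GB in tape 8; 77 GB remain.
Put 191 GB in tape 9; 9 GB remain.
Put 79 GB in tape 7; 13 GB remain.

9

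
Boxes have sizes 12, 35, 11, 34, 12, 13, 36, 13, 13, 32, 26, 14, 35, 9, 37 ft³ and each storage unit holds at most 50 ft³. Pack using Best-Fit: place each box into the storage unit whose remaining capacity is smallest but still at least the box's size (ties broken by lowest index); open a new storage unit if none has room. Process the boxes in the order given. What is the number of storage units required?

12 ft³ → storage unit 1 (remaining 38 ft³)
35 ft³ → storage unit 1 (remaining 3 ft³)
11 ft³ → storage unit 2 (remaining 39 ft³)
34 ft³ → storage unit 2 (remaining 5 ft³)
12 ft³ → storage unit 3 (remaining 38 ft³)
13 ft³ → storage unit 3 (remaining 25 ft³)
36 ft³ → storage unit 4 (remaining 14 ft³)
13 ft³ → storage unit 4 (remaining 1 ft³)
13 ft³ → storage unit 3 (remaining 12 ft³)
32 ft³ → storage unit 5 (remaining 18 ft³)
26 ft³ → storage unit 6 (remaining 24 ft³)
14 ft³ → storage unit 5 (remaining 4 ft³)
35 ft³ → storage unit 7 (remaining 15 ft³)
9 ft³ → storage unit 3 (remaining 3 ft³)
37 ft³ → storage unit 8 (remaining 13 ft³)

8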